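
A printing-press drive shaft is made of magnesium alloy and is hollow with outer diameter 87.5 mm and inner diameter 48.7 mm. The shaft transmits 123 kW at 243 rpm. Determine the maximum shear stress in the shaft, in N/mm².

40.6 N/mm²

ω = 2π·243/60 = 25.45 rad/s, so T = P/ω = 123×10³ / 25.45 = 4834 N·m.
J = π(d_o⁴ − d_i⁴)/32 = π(0.0875⁴ − 0.0487⁴)/32 = 5.203×10^-6 m⁴.
τ_max = T·r/J = 4834 × 0.0437 / 5.203×10^-6 = 4.065×10^7 Pa.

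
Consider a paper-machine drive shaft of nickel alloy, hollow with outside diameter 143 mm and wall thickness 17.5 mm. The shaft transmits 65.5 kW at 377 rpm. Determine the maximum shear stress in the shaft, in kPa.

4280 kPa

ω = 2π·377/60 = 39.48 rad/s, so T = P/ω = 65.5×10³ / 39.48 = 1659 N·m.
J = π(d_o⁴ − d_i⁴)/32 = π(0.143⁴ − 0.108⁴)/32 = 2.770×10^-5 m⁴.
τ_max = T·r/J = 1659 × 0.0715 / 2.770×10^-5 = 4.283×10^6 Pa.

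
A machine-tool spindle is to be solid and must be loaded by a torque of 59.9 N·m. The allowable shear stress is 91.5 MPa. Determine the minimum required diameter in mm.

For a solid shaft τ_max = 16T/(πd³), so d = (16T/(π τ_allow))^(1/3) = (16·59.90/(π·9.15×10^7))^(1/3) = 0.01494 m.

14.9 mm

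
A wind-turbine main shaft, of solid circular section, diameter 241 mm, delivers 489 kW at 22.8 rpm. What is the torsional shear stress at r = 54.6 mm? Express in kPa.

33800 kPa

ω = 2π·22.8/60 = 2.388 rad/s, so T = P/ω = 489×10³ / 2.388 = 204800 N·m.
J = πd⁴/32 = π(0.241)⁴/32 = 3.312×10^-4 m⁴.
Shear stress varies linearly with radius: τ = T·r/J = 204800 × 0.0546 / 3.312×10^-4 = 3.377×10^7 Pa.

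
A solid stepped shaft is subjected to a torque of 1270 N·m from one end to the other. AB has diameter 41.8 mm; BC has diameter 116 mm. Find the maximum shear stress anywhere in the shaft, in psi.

Under the same torque, τ_max = 16T/(πd³) is largest where d is smallest — segment AB (d = 41.8 mm).
τ_max = 16·1270/(π·(0.0418)³) = 8.856×10^7 Pa.

12800 psi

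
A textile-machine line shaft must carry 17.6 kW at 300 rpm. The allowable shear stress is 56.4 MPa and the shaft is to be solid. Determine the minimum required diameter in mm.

ω = 2π·300/60 = 31.42 rad/s, so T = P/ω = 17.6×10³ / 31.42 = 560.2 N·m.
For a solid shaft τ_max = 16T/(πd³), so d = (16T/(π τ_allow))^(1/3) = (16·560.2/(π·5.64×10^7))^(1/3) = 0.03698 m.

37.0 mm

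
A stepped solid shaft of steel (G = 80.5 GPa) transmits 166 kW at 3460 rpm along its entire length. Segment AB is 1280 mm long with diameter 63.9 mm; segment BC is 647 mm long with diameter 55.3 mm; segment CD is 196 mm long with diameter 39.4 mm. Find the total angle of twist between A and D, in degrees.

ω = 2π·3460/60 = 362.3 rad/s, so T = P/ω = 166×10³ / 362.3 = 458.1 N·m.
J_AB = π(0.0639)⁴/32 = 1.64×10^-6 m⁴; J_BC = π(0.0553)⁴/32 = 9.18×10^-7 m⁴; J_CD = π(0.0394)⁴/32 = 2.37×10^-7 m⁴.
θ = (T/G)·Σ L_i/J_i = (458.1/80.5×10⁹)·(1.28/1.64×10^-6 + 0.647/9.18×10^-7 + 0.196/2.37×10^-7) = 0.01318 rad.

0.755°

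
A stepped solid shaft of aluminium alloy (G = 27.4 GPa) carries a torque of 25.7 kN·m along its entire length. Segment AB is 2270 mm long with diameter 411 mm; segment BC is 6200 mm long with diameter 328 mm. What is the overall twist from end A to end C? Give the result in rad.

J_AB = π(0.411)⁴/32 = 2.80×10^-3 m⁴; J_BC = π(0.328)⁴/32 = 1.14×10^-3 m⁴.
θ = (T/G)·Σ L_i/J_i = (25700/27.4×10⁹)·(2.27/2.80×10^-3 + 6.20/1.14×10^-3) = 5.878×10^-3 rad.

0.00588 rad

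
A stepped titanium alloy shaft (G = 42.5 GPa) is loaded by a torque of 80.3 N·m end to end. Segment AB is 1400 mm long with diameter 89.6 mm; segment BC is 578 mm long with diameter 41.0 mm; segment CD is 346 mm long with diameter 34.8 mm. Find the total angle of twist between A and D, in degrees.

0.510°

J_AB = π(0.0896)⁴/32 = 6.33×10^-6 m⁴; J_BC = π(0.0410)⁴/32 = 2.77×10^-7 m⁴; J_CD = π(0.0348)⁴/32 = 1.44×10^-7 m⁴.
θ = (T/G)·Σ L_i/J_i = (80.30/42.5×10⁹)·(1.40/6.33×10^-6 + 0.578/2.77×10^-7 + 0.346/1.44×10^-7) = 8.895×10^-3 rad.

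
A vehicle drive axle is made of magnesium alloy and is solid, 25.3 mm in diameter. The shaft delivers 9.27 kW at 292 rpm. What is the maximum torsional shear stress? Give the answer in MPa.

95.3 MPa

ω = 2π·292/60 = 30.58 rad/s, so T = P/ω = 9.27×10³ / 30.58 = 303.2 N·m.
J = πd⁴/32 = π(0.0253)⁴/32 = 4.022×10^-8 m⁴.
τ_max = T·r/J = 303.2 × 0.0126 / 4.022×10^-8 = 9.534×10^7 Pa.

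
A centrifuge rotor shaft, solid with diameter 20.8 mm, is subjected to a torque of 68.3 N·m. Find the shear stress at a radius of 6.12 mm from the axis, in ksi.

J = πd⁴/32 = π(0.0208)⁴/32 = 1.838×10^-8 m⁴.
Shear stress varies linearly with radius: τ = T·r/J = 68.30 × 0.00612 / 1.838×10^-8 = 2.275×10^7 Pa.

3.30 ksi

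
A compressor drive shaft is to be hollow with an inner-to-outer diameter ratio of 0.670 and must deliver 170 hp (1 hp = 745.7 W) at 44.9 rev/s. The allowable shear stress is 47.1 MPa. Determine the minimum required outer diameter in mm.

39.3 mm

ω = 2π·44.9 = 282.1 rad/s, so T = P/ω = 170×745.7 / 282.1 = 449.4 N·m.
For a hollow shaft with d_i/d_o = 0.670: τ_max = 16T/(π d_o³ (1−k⁴)), so d_o = [16T/(π τ_allow (1−k⁴))]^(1/3) = [16·449.4/(π·4.71×10^7·0.7985)]^(1/3) = 0.03933 m.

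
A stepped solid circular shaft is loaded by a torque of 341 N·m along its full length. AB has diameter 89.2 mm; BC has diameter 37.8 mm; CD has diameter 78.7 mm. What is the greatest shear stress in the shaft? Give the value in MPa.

32.2 MPa

Under the same torque, τ_max = 16T/(πd³) is largest where d is smallest — segment BC (d = 37.8 mm).
τ_max = 16·341.0/(π·(0.0378)³) = 3.216×10^7 Pa.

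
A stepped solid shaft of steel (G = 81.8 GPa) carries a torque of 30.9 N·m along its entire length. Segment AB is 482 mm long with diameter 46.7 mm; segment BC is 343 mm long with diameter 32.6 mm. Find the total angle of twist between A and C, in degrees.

0.0893°

J_AB = π(0.0467)⁴/32 = 4.67×10^-7 m⁴; J_BC = π(0.0326)⁴/32 = 1.11×10^-7 m⁴.
θ = (T/G)·Σ L_i/J_i = (30.90/81.8×10⁹)·(0.482/4.67×10^-7 + 0.343/1.11×10^-7) = 1.558×10^-3 rad.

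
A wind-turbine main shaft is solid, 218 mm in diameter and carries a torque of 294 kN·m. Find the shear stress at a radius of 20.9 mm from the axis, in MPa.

J = πd⁴/32 = π(0.218)⁴/32 = 2.217×10^-4 m⁴.
Shear stress varies linearly with radius: τ = T·r/J = 294000 × 0.0209 / 2.217×10^-4 = 2.771×10^7 Pa.

27.7 MPa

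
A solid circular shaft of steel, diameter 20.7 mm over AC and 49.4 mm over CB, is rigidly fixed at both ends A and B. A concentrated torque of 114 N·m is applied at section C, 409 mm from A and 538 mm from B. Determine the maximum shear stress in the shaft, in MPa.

4.63 MPa

Compatibility: T_A·a/J_AC = T_B·b/J_CB with T_A + T_B = T₀.
J_AC = 1.80×10^-8 m⁴, J_CB = 5.85×10^-7 m⁴, so T_A = T₀·(J_AC/a)/((J_AC/a)+(J_CB/b)) = 4.443 N·m, T_B = 109.6 N·m.
τ in each portion: τ_AC = 2.55×10^6 Pa, τ_CB = 4.63×10^6 Pa; maximum is in CB.
τ_max = T_CB·r/J = 109.6·0.0247/5.85×10^-7 = 4.628×10^6 Pa.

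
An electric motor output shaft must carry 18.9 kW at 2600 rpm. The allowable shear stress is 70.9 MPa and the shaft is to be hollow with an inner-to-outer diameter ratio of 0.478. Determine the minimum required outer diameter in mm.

17.4 mm

ω = 2π·2600/60 = 272.3 rad/s, so T = P/ω = 18.9×10³ / 272.3 = 69.42 N·m.
For a hollow shaft with d_i/d_o = 0.478: τ_max = 16T/(π d_o³ (1−k⁴)), so d_o = [16T/(π τ_allow (1−k⁴))]^(1/3) = [16·69.42/(π·7.09×10^7·0.9478)]^(1/3) = 0.01739 m.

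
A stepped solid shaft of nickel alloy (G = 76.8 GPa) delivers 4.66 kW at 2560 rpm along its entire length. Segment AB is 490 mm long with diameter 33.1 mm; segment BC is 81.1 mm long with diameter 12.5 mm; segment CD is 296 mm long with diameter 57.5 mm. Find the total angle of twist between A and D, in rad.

ω = 2π·2560/60 = 268.1 rad/s, so T = P/ω = 4.66×10³ / 268.1 = 17.38 N·m.
J_AB = π(0.0331)⁴/32 = 1.18×10^-7 m⁴; J_BC = π(0.0125)⁴/32 = 2.40×10^-9 m⁴; J_CD = π(0.0575)⁴/32 = 1.07×10^-6 m⁴.
θ = (T/G)·Σ L_i/J_i = (17.38/76.8×10⁹)·(0.490/1.18×10^-7 + 0.0811/2.40×10^-9 + 0.296/1.07×10^-6) = 8.662×10^-3 rad.

0.00866 rad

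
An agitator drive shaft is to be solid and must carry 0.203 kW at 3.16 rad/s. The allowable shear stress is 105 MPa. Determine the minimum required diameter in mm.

14.6 mm

ω = 3.16 rad/s, so T = P/ω = 0.203×10³ / 3.160 = 64.24 N·m.
For a solid shaft τ_max = 16T/(πd³), so d = (16T/(π τ_allow))^(1/3) = (16·64.24/(π·1.05×10^8))^(1/3) = 0.01461 m.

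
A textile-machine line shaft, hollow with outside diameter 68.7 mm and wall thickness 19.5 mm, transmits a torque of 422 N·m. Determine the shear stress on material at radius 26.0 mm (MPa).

5.20 MPa

J = π(d_o⁴ − d_i⁴)/32 = π(0.0687⁴ − 0.0297⁴)/32 = 2.111×10^-6 m⁴.
Shear stress varies linearly with radius: τ = T·r/J = 422.0 × 0.0260 / 2.111×10^-6 = 5.199×10^6 Pa.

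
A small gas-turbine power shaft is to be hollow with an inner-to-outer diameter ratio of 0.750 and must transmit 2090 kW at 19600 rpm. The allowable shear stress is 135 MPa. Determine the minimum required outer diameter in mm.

38.3 mm

ω = 2π·19600/60 = 2053 rad/s, so T = P/ω = 2090×10³ / 2053 = 1018 N·m.
For a hollow shaft with d_i/d_o = 0.750: τ_max = 16T/(π d_o³ (1−k⁴)), so d_o = [16T/(π τ_allow (1−k⁴))]^(1/3) = [16·1018/(π·1.35×10^8·0.6836)]^(1/3) = 0.03830 m.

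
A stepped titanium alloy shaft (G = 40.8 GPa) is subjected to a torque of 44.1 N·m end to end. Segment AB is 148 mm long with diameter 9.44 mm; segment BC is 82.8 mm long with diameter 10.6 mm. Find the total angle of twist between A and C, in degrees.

J_AB = π(0.00944)⁴/32 = 7.80×10^-10 m⁴; J_BC = π(0.0106)⁴/32 = 1.24×10^-9 m⁴.
θ = (T/G)·Σ L_i/J_i = (44.10/40.8×10⁹)·(0.148/7.80×10^-10 + 0.0828/1.24×10^-9) = 0.2774 rad.

15.9°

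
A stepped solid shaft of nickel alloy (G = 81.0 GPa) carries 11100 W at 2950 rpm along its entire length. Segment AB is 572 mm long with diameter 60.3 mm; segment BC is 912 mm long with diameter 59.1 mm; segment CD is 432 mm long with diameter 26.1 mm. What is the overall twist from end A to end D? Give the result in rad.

ω = 2π·2950/60 = 308.9 rad/s, so T = P/ω = 11100 / 308.9 = 35.93 N·m.
J_AB = π(0.0603)⁴/32 = 1.30×10^-6 m⁴; J_BC = π(0.0591)⁴/32 = 1.20×10^-6 m⁴; J_CD = π(0.0261)⁴/32 = 4.56×10^-8 m⁴.
θ = (T/G)·Σ L_i/J_i = (35.93/81.0×10⁹)·(0.572/1.30×10^-6 + 0.912/1.20×10^-6 + 0.432/4.56×10^-8) = 4.740×10^-3 rad.

0.00474 rad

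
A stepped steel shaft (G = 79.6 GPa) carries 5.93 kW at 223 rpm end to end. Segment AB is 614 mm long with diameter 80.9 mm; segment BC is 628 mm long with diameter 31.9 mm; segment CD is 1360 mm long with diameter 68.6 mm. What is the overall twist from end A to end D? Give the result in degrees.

ω = 2π·223/60 = 23.35 rad/s, so T = P/ω = 5.93×10³ / 23.35 = 253.9 N·m.
J_AB = π(0.0809)⁴/32 = 4.21×10^-6 m⁴; J_BC = π(0.0319)⁴/32 = 1.02×10^-7 m⁴; J_CD = π(0.0686)⁴/32 = 2.17×10^-6 m⁴.
θ = (T/G)·Σ L_i/J_i = (253.9/79.6×10⁹)·(0.614/4.21×10^-6 + 0.628/1.02×10^-7 + 1.36/2.17×10^-6) = 0.02217 rad.

1.27°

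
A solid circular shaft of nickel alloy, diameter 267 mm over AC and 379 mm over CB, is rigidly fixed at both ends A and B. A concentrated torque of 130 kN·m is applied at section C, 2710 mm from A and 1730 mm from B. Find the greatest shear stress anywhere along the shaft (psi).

Compatibility: T_A·a/J_AC = T_B·b/J_CB with T_A + T_B = T₀.
J_AC = 4.99×10^-4 m⁴, J_CB = 2.03×10^-3 m⁴, so T_A = T₀·(J_AC/a)/((J_AC/a)+(J_CB/b)) = 17660 N·m, T_B = 112300 N·m.
τ in each portion: τ_AC = 4.73×10^6 Pa, τ_CB = 1.05×10^7 Pa; maximum is in CB.
τ_max = T_CB·r/J = 112300·0.190/2.03×10^-3 = 1.051×10^7 Pa.

1520 psi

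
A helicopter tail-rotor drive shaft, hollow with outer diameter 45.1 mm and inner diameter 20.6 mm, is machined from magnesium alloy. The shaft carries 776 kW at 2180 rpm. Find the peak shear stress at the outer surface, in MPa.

197 MPa

ω = 2π·2180/60 = 228.3 rad/s, so T = P/ω = 776×10³ / 228.3 = 3399 N·m.
J = π(d_o⁴ − d_i⁴)/32 = π(0.0451⁴ − 0.0206⁴)/32 = 3.885×10^-7 m⁴.
τ_max = T·r/J = 3399 × 0.0226 / 3.885×10^-7 = 1.973×10^8 Pa.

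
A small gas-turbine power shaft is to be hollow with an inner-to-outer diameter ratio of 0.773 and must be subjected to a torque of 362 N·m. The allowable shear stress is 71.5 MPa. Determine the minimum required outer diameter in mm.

For a hollow shaft with d_i/d_o = 0.773: τ_max = 16T/(π d_o³ (1−k⁴)), so d_o = [16T/(π τ_allow (1−k⁴))]^(1/3) = [16·362.0/(π·7.15×10^7·0.6430)]^(1/3) = 0.03423 m.

34.2 mm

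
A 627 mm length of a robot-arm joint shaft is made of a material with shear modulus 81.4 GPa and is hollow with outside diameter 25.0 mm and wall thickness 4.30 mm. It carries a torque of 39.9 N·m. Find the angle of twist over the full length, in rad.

0.00984 rad

J = π(d_o⁴ − d_i⁴)/32 = π(0.0250⁴ − 0.0164⁴)/32 = 3.125×10^-8 m⁴.
θ = T·L/(G·J) = 39.90 × 0.627 / (81.4×10⁹ × 3.125×10^-8) = 9.836×10^-3 rad.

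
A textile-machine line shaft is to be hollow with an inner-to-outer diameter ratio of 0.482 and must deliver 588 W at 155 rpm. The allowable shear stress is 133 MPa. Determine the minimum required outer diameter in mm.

ω = 2π·155/60 = 16.23 rad/s, so T = P/ω = 588 / 16.23 = 36.23 N·m.
For a hollow shaft with d_i/d_o = 0.482: τ_max = 16T/(π d_o³ (1−k⁴)), so d_o = [16T/(π τ_allow (1−k⁴))]^(1/3) = [16·36.23/(π·1.33×10^8·0.9460)]^(1/3) = 0.01136 m.

11.4 mm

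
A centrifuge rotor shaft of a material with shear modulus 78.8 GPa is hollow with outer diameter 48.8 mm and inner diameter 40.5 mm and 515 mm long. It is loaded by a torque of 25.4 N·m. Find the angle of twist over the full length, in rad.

5.67e-4 rad

J = π(d_o⁴ − d_i⁴)/32 = π(0.0488⁴ − 0.0405⁴)/32 = 2.926×10^-7 m⁴.
θ = T·L/(G·J) = 25.40 × 0.515 / (78.8×10⁹ × 2.926×10^-7) = 5.673×10^-4 rad.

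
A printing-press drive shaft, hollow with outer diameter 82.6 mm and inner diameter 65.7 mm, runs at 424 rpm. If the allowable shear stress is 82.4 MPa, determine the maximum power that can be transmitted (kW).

243 kW

J = π(d_o⁴ − d_i⁴)/32 = π(0.0826⁴ − 0.0657⁴)/32 = 2.741×10^-6 m⁴.
T_max = τ_allow·J/r = 8.24×10^7 × 2.741×10^-6 / 0.0413 = 5468 N·m.
ω = 2π·424/60 = 44.40 rad/s, so P_max = T_max·ω = 2.428×10^5 W.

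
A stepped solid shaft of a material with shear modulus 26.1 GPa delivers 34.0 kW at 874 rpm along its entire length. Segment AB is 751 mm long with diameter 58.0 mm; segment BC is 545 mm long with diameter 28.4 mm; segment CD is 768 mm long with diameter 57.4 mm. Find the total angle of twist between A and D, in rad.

ω = 2π·874/60 = 91.53 rad/s, so T = P/ω = 34.0×10³ / 91.53 = 371.5 N·m.
J_AB = π(0.0580)⁴/32 = 1.11×10^-6 m⁴; J_BC = π(0.0284)⁴/32 = 6.39×10^-8 m⁴; J_CD = π(0.0574)⁴/32 = 1.07×10^-6 m⁴.
θ = (T/G)·Σ L_i/J_i = (371.5/26.1×10⁹)·(0.751/1.11×10^-6 + 0.545/6.39×10^-8 + 0.768/1.07×10^-6) = 0.1413 rad.

0.141 rad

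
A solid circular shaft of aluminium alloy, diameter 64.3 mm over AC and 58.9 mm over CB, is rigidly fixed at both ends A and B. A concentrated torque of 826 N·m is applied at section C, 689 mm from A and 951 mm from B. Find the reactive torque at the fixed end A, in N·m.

Compatibility: T_A·a/J_AC = T_B·b/J_CB with T_A + T_B = T₀.
J_AC = 1.68×10^-6 m⁴, J_CB = 1.18×10^-6 m⁴, so T_A = T₀·(J_AC/a)/((J_AC/a)+(J_CB/b)) = 547.0 N·m, T_B = 279.0 N·m.

547 N·m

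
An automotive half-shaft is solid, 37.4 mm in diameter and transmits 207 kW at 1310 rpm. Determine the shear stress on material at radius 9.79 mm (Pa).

ω = 2π·1310/60 = 137.2 rad/s, so T = P/ω = 207×10³ / 137.2 = 1509 N·m.
J = πd⁴/32 = π(0.0374)⁴/32 = 1.921×10^-7 m⁴.
Shear stress varies linearly with radius: τ = T·r/J = 1509 × 0.00979 / 1.921×10^-7 = 7.691×10^7 Pa.

7.69e7 Pa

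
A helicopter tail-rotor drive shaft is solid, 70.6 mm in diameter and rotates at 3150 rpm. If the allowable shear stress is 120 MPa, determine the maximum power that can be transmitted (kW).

2740 kW

J = πd⁴/32 = π(0.0706)⁴/32 = 2.439×10^-6 m⁴.
T_max = τ_allow·J/r = 1.20×10^8 × 2.439×10^-6 / 0.0353 = 8291 N·m.
ω = 2π·3150/60 = 329.9 rad/s, so P_max = T_max·ω = 2.735×10^6 W.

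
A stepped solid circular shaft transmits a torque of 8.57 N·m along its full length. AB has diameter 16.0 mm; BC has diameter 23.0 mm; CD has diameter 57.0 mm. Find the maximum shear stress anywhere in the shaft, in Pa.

Under the same torque, τ_max = 16T/(πd³) is largest where d is smallest — segment AB (d = 16.0 mm).
τ_max = 16·8.570/(π·(0.0160)³) = 1.066×10^7 Pa.

1.07e7 Pa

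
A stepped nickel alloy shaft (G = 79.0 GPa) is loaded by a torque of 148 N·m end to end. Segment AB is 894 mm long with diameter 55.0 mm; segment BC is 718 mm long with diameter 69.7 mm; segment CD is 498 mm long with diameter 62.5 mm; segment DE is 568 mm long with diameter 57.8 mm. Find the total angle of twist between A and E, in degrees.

0.231°

J_AB = π(0.0550)⁴/32 = 8.98×10^-7 m⁴; J_BC = π(0.0697)⁴/32 = 2.32×10^-6 m⁴; J_CD = π(0.0625)⁴/32 = 1.50×10^-6 m⁴; J_DE = π(0.0578)⁴/32 = 1.10×10^-6 m⁴.
θ = (T/G)·Σ L_i/J_i = (148.0/79.0×10⁹)·(0.894/8.98×10^-7 + 0.718/2.32×10^-6 + 0.498/1.50×10^-6 + 0.568/1.10×10^-6) = 4.039×10^-3 rad.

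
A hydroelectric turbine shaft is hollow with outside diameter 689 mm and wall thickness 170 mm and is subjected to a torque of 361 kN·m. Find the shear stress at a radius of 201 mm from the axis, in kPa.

J = π(d_o⁴ − d_i⁴)/32 = π(0.689⁴ − 0.349⁴)/32 = 0.02067 m⁴.
Shear stress varies linearly with radius: τ = T·r/J = 361000 × 0.201 / 0.02067 = 3.511×10^6 Pa.

3510 kPa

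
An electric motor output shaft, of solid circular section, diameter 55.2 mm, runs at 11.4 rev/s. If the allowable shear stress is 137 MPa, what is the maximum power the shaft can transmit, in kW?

324 kW

J = πd⁴/32 = π(0.0552)⁴/32 = 9.115×10^-7 m⁴.
T_max = τ_allow·J/r = 1.37×10^8 × 9.115×10^-7 / 0.0276 = 4524 N·m.
ω = 2π·11.4 = 71.63 rad/s, so P_max = T_max·ω = 3.241×10^5 W.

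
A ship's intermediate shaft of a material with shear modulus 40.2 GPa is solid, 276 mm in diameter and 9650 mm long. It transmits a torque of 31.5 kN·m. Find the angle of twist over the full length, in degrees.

0.760°

J = πd⁴/32 = π(0.276)⁴/32 = 5.697×10^-4 m⁴.
θ = T·L/(G·J) = 31500 × 9.65 / (40.2×10⁹ × 5.697×10^-4) = 0.01327 rad.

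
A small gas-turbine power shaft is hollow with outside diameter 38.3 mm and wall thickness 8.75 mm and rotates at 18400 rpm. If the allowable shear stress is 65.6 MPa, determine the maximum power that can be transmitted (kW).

J = π(d_o⁴ − d_i⁴)/32 = π(0.0383⁴ − 0.0208⁴)/32 = 1.929×10^-7 m⁴.
T_max = τ_allow·J/r = 6.56×10^7 × 1.929×10^-7 / 0.0191 = 660.7 N·m.
ω = 2π·18400/60 = 1927 rad/s, so P_max = T_max·ω = 1.273×10^6 W.

1270 kW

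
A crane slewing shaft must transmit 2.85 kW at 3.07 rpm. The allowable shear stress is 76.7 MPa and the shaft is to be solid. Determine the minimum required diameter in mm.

83.8 mm

ω = 2π·3.07/60 = 0.3215 rad/s, so T = P/ω = 2.85×10³ / 0.3215 = 8865 N·m.
For a solid shaft τ_max = 16T/(πd³), so d = (16T/(π τ_allow))^(1/3) = (16·8865/(π·7.67×10^7))^(1/3) = 0.08381 m.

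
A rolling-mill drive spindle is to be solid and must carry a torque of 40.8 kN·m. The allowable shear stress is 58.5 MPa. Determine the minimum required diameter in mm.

153 mm

For a solid shaft τ_max = 16T/(πd³), so d = (16T/(π τ_allow))^(1/3) = (16·40800/(π·5.85×10^7))^(1/3) = 0.1526 m.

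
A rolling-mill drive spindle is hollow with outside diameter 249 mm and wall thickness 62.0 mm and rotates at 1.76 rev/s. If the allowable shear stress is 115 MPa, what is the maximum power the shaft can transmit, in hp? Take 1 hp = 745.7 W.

4840 hp

J = π(d_o⁴ − d_i⁴)/32 = π(0.249⁴ − 0.125⁴)/32 = 3.534×10^-4 m⁴.
T_max = τ_allow·J/r = 1.15×10^8 × 3.534×10^-4 / 0.124 = 326500 N·m.
ω = 2π·1.76 = 11.06 rad/s, so P_max = T_max·ω = 3.610×10^6 W.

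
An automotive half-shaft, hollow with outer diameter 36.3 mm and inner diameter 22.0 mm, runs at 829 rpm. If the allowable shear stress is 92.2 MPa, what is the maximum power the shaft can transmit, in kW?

65.0 kW

J = π(d_o⁴ − d_i⁴)/32 = π(0.0363⁴ − 0.0220⁴)/32 = 1.475×10^-7 m⁴.
T_max = τ_allow·J/r = 9.22×10^7 × 1.475×10^-7 / 0.0181 = 749.1 N·m.
ω = 2π·829/60 = 86.81 rad/s, so P_max = T_max·ω = 6.503×10^4 W.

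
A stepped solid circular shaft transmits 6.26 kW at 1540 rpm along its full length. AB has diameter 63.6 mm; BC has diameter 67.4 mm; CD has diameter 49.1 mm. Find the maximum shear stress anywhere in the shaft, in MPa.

ω = 2π·1540/60 = 161.3 rad/s, so T = P/ω = 6.26×10³ / 161.3 = 38.82 N·m.
Under the same torque, τ_max = 16T/(πd³) is largest where d is smallest — segment CD (d = 49.1 mm).
τ_max = 16·38.82/(π·(0.0491)³) = 1.670×10^6 Pa.

1.67 MPa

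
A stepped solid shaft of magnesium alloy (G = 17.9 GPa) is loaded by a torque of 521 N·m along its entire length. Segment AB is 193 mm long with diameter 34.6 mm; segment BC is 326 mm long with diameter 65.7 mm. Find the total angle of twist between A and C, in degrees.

J_AB = π(0.0346)⁴/32 = 1.41×10^-7 m⁴; J_BC = π(0.0657)⁴/32 = 1.83×10^-6 m⁴.
θ = (T/G)·Σ L_i/J_i = (521.0/17.9×10⁹)·(0.193/1.41×10^-7 + 0.326/1.83×10^-6) = 0.04511 rad.

2.58°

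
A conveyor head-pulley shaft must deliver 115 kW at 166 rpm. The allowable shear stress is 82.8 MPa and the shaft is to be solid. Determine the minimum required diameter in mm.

ω = 2π·166/60 = 17.38 rad/s, so T = P/ω = 115×10³ / 17.38 = 6615 N·m.
For a solid shaft τ_max = 16T/(πd³), so d = (16T/(π τ_allow))^(1/3) = (16·6615/(π·8.28×10^7))^(1/3) = 0.07410 m.

74.1 mm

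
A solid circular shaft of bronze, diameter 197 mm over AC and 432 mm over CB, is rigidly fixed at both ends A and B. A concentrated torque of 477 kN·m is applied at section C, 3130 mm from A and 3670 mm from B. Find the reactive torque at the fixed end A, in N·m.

Compatibility: T_A·a/J_AC = T_B·b/J_CB with T_A + T_B = T₀.
J_AC = 1.48×10^-4 m⁴, J_CB = 3.42×10^-3 m⁴, so T_A = T₀·(J_AC/a)/((J_AC/a)+(J_CB/b)) = 23020 N·m, T_B = 454000 N·m.

23000 N·m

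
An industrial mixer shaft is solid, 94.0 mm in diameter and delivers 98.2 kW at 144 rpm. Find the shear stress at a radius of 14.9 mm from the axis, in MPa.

ω = 2π·144/60 = 15.08 rad/s, so T = P/ω = 98.2×10³ / 15.08 = 6512 N·m.
J = πd⁴/32 = π(0.0940)⁴/32 = 7.665×10^-6 m⁴.
Shear stress varies linearly with radius: τ = T·r/J = 6512 × 0.0149 / 7.665×10^-6 = 1.266×10^7 Pa.

12.7 MPa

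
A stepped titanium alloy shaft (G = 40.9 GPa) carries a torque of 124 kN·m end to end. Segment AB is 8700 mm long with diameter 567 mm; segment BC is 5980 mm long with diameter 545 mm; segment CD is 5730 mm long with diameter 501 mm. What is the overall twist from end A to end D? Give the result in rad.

0.00750 rad

J_AB = π(0.567)⁴/32 = 0.0101 m⁴; J_BC = π(0.545)⁴/32 = 8.66×10^-3 m⁴; J_CD = π(0.501)⁴/32 = 6.19×10^-3 m⁴.
θ = (T/G)·Σ L_i/J_i = (124000/40.9×10⁹)·(8.70/0.0101 + 5.98/8.66×10^-3 + 5.73/6.19×10^-3) = 7.501×10^-3 rad.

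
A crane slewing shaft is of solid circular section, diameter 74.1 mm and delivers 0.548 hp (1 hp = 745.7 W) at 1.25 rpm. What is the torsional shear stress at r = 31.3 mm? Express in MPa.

ω = 2π·1.25/60 = 0.1309 rad/s, so T = P/ω = 0.548×745.7 / 0.1309 = 3122 N·m.
J = πd⁴/32 = π(0.0741)⁴/32 = 2.960×10^-6 m⁴.
Shear stress varies linearly with radius: τ = T·r/J = 3122 × 0.0313 / 2.960×10^-6 = 3.301×10^7 Pa.

33.0 MPa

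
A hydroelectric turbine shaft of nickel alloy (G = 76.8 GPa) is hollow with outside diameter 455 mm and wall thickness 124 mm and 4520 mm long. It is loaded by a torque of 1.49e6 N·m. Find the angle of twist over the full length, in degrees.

1.25°

J = π(d_o⁴ − d_i⁴)/32 = π(0.455⁴ − 0.207⁴)/32 = 4.027×10^-3 m⁴.
θ = T·L/(G·J) = 1.490e6 × 4.52 / (76.8×10⁹ × 4.027×10^-3) = 0.02177 rad.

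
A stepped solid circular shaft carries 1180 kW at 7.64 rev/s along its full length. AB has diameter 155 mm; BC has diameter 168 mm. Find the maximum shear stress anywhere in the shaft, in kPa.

33600 kPa

ω = 2π·7.64 = 48.00 rad/s, so T = P/ω = 1180×10³ / 48.00 = 24580 N·m.
Under the same torque, τ_max = 16T/(πd³) is largest where d is smallest — segment AB (d = 155 mm).
τ_max = 16·24580/(π·(0.155)³) = 3.362×10^7 Pa.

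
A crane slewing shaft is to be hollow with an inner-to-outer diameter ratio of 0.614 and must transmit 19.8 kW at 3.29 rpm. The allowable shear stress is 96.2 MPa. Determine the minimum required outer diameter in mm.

153 mm

ω = 2π·3.29/60 = 0.3445 rad/s, so T = P/ω = 19.8×10³ / 0.3445 = 57470 N·m.
For a hollow shaft with d_i/d_o = 0.614: τ_max = 16T/(π d_o³ (1−k⁴)), so d_o = [16T/(π τ_allow (1−k⁴))]^(1/3) = [16·57470/(π·9.62×10^7·0.8579)]^(1/3) = 0.1525 m.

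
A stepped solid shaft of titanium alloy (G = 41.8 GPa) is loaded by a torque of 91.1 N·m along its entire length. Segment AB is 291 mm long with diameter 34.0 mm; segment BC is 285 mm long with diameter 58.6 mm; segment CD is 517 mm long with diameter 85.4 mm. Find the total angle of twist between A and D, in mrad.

5.59 mrad

J_AB = π(0.0340)⁴/32 = 1.31×10^-7 m⁴; J_BC = π(0.0586)⁴/32 = 1.16×10^-6 m⁴; J_CD = π(0.0854)⁴/32 = 5.22×10^-6 m⁴.
θ = (T/G)·Σ L_i/J_i = (91.10/41.8×10⁹)·(0.291/1.31×10^-7 + 0.285/1.16×10^-6 + 0.517/5.22×10^-6) = 5.586×10^-3 rad.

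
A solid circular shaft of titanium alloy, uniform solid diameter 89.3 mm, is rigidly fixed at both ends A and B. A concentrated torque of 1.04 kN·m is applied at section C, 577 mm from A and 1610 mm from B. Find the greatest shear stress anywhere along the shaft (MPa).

5.48 MPa

With uniform GJ and both ends fixed, compatibility θ_AC = θ_CB gives T_A·a = T_B·b, together with T_A + T_B = T₀.
T_A = T₀·b/(a+b) = 1040·1610/2187 = 765.6 N·m; T_B = 274.4 N·m.
τ in each portion: τ_AC = 5.48×10^6 Pa, τ_CB = 1.96×10^6 Pa; maximum is in AC.
τ_max = T_AC·r/J = 765.6·0.0446/6.24×10^-6 = 5.476×10^6 Pa.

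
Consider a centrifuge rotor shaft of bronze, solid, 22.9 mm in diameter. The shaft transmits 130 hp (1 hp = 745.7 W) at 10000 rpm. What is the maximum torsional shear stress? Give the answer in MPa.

ω = 2π·10000/60 = 1047 rad/s, so T = P/ω = 130×745.7 / 1047 = 92.57 N·m.
J = πd⁴/32 = π(0.0229)⁴/32 = 2.700×10^-8 m⁴.
τ_max = T·r/J = 92.57 × 0.0115 / 2.700×10^-8 = 3.926×10^7 Pa.

39.3 MPa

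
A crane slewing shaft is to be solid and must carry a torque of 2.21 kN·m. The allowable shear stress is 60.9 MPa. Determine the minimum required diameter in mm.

57.0 mm

For a solid shaft τ_max = 16T/(πd³), so d = (16T/(π τ_allow))^(1/3) = (16·2210/(π·6.09×10^7))^(1/3) = 0.05696 m.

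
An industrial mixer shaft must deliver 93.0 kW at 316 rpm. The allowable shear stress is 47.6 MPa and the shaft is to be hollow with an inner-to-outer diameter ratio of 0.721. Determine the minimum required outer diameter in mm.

74.4 mm

ω = 2π·316/60 = 33.09 rad/s, so T = P/ω = 93.0×10³ / 33.09 = 2810 N·m.
For a hollow shaft with d_i/d_o = 0.721: τ_max = 16T/(π d_o³ (1−k⁴)), so d_o = [16T/(π τ_allow (1−k⁴))]^(1/3) = [16·2810/(π·4.76×10^7·0.7298)]^(1/3) = 0.07441 m.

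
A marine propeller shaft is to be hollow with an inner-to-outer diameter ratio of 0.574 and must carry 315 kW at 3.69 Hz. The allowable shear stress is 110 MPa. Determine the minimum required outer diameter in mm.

ω = 2π·3.69 = 23.18 rad/s, so T = P/ω = 315×10³ / 23.18 = 13590 N·m.
For a hollow shaft with d_i/d_o = 0.574: τ_max = 16T/(π d_o³ (1−k⁴)), so d_o = [16T/(π τ_allow (1−k⁴))]^(1/3) = [16·13590/(π·1.10×10^8·0.8914)]^(1/3) = 0.08903 m.

89.0 mm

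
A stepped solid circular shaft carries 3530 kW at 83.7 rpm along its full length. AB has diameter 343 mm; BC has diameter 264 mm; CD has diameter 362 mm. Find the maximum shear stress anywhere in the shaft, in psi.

ω = 2π·83.7/60 = 8.765 rad/s, so T = P/ω = 3530×10³ / 8.765 = 402700 N·m.
Under the same torque, τ_max = 16T/(πd³) is largest where d is smallest — segment BC (d = 264 mm).
τ_max = 16·402700/(π·(0.264)³) = 1.115×10^8 Pa.

16200 psi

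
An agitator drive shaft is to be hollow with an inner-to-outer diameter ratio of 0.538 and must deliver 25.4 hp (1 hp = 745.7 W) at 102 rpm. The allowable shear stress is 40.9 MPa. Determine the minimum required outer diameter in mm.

ω = 2π·102/60 = 10.68 rad/s, so T = P/ω = 25.4×745.7 / 10.68 = 1773 N·m.
For a hollow shaft with d_i/d_o = 0.538: τ_max = 16T/(π d_o³ (1−k⁴)), so d_o = [16T/(π τ_allow (1−k⁴))]^(1/3) = [16·1773/(π·4.09×10^7·0.9162)]^(1/3) = 0.06223 m.

62.2 mm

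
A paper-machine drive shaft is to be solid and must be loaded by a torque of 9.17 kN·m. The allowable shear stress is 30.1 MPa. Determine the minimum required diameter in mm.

For a solid shaft τ_max = 16T/(πd³), so d = (16T/(π τ_allow))^(1/3) = (16·9170/(π·3.01×10^7))^(1/3) = 0.1158 m.

116 mm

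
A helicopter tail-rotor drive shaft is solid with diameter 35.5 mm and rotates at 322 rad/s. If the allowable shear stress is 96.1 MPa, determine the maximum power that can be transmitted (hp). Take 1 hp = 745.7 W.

365 hp

J = πd⁴/32 = π(0.0355)⁴/32 = 1.559×10^-7 m⁴.
T_max = τ_allow·J/r = 9.61×10^7 × 1.559×10^-7 / 0.0177 = 844.2 N·m.
ω = 322 rad/s, so P_max = T_max·ω = 2.718×10^5 W.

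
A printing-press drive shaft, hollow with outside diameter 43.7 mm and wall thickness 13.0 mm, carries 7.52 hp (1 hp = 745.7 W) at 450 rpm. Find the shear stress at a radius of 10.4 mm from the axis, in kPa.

ω = 2π·450/60 = 47.12 rad/s, so T = P/ω = 7.52×745.7 / 47.12 = 119.0 N·m.
J = π(d_o⁴ − d_i⁴)/32 = π(0.0437⁴ − 0.0177⁴)/32 = 3.484×10^-7 m⁴.
Shear stress varies linearly with radius: τ = T·r/J = 119.0 × 0.0104 / 3.484×10^-7 = 3.552×10^6 Pa.

3550 kPa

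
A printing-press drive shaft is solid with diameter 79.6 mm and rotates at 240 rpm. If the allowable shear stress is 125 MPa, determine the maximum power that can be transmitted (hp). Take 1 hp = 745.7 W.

J = πd⁴/32 = π(0.0796)⁴/32 = 3.941×10^-6 m⁴.
T_max = τ_allow·J/r = 1.25×10^8 × 3.941×10^-6 / 0.0398 = 12380 N·m.
ω = 2π·240/60 = 25.13 rad/s, so P_max = T_max·ω = 3.111×10^5 W.

417 hp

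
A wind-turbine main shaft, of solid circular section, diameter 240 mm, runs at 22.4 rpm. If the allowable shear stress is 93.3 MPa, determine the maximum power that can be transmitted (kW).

J = πd⁴/32 = π(0.240)⁴/32 = 3.257×10^-4 m⁴.
T_max = τ_allow·J/r = 9.33×10^7 × 3.257×10^-4 / 0.120 = 253200 N·m.
ω = 2π·22.4/60 = 2.346 rad/s, so P_max = T_max·ω = 5.940×10^5 W.

594 kW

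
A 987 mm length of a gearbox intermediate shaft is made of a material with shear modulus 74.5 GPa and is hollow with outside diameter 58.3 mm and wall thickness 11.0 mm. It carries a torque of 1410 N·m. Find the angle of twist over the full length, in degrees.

1.11°

J = π(d_o⁴ − d_i⁴)/32 = π(0.0583⁴ − 0.0363⁴)/32 = 9.637×10^-7 m⁴.
θ = T·L/(G·J) = 1410 × 0.987 / (74.5×10⁹ × 9.637×10^-7) = 0.01938 rad.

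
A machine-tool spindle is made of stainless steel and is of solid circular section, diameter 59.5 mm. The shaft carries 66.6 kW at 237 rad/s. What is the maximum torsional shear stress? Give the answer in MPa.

ω = 237 rad/s, so T = P/ω = 66.6×10³ / 237.0 = 281.0 N·m.
J = πd⁴/32 = π(0.0595)⁴/32 = 1.230×10^-6 m⁴.
τ_max = T·r/J = 281.0 × 0.0297 / 1.230×10^-6 = 6.794×10^6 Pa.

6.79 MPa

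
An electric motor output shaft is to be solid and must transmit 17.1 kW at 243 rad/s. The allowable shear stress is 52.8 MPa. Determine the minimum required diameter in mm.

18.9 mm

ω = 243 rad/s, so T = P/ω = 17.1×10³ / 243.0 = 70.37 N·m.
For a solid shaft τ_max = 16T/(πd³), so d = (16T/(π τ_allow))^(1/3) = (16·70.37/(π·5.28×10^7))^(1/3) = 0.01893 m.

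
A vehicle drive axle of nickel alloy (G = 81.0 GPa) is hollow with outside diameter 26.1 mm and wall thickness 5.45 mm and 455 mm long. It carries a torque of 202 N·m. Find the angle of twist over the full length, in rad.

0.0281 rad

J = π(d_o⁴ − d_i⁴)/32 = π(0.0261⁴ − 0.0152⁴)/32 = 4.032×10^-8 m⁴.
θ = T·L/(G·J) = 202.0 × 0.455 / (81.0×10⁹ × 4.032×10^-8) = 0.02814 rad.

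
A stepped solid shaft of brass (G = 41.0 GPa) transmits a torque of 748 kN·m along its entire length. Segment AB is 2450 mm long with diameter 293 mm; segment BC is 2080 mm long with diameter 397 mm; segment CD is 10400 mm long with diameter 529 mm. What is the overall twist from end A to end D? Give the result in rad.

0.102 rad

J_AB = π(0.293)⁴/32 = 7.24×10^-4 m⁴; J_BC = π(0.397)⁴/32 = 2.44×10^-3 m⁴; J_CD = π(0.529)⁴/32 = 7.69×10^-3 m⁴.
θ = (T/G)·Σ L_i/J_i = (748000/41.0×10⁹)·(2.45/7.24×10^-4 + 2.08/2.44×10^-3 + 10.4/7.69×10^-3) = 0.1020 rad.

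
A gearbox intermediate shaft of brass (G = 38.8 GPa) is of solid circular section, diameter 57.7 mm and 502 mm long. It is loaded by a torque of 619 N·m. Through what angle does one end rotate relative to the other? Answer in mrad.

J = πd⁴/32 = π(0.0577)⁴/32 = 1.088×10^-6 m⁴.
θ = T·L/(G·J) = 619.0 × 0.502 / (38.8×10⁹ × 1.088×10^-6) = 7.360×10^-3 rad.

7.36 mrad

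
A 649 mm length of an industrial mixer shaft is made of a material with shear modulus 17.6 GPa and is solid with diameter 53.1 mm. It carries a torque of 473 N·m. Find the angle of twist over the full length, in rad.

J = πd⁴/32 = π(0.0531)⁴/32 = 7.805×10^-7 m⁴.
θ = T·L/(G·J) = 473.0 × 0.649 / (17.6×10⁹ × 7.805×10^-7) = 0.02235 rad.

0.0223 rad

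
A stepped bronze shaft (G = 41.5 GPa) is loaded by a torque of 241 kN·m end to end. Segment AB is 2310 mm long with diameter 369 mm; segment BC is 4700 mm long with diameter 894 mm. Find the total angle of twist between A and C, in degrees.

J_AB = π(0.369)⁴/32 = 1.82×10^-3 m⁴; J_BC = π(0.894)⁴/32 = 0.0627 m⁴.
θ = (T/G)·Σ L_i/J_i = (241000/41.5×10⁹)·(2.31/1.82×10^-3 + 4.70/0.0627) = 7.805×10^-3 rad.

0.447°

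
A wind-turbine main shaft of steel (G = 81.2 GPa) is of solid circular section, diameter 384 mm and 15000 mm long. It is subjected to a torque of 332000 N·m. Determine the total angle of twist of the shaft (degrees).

J = πd⁴/32 = π(0.384)⁴/32 = 2.135×10^-3 m⁴.
θ = T·L/(G·J) = 332000 × 15.0 / (81.2×10⁹ × 2.135×10^-3) = 0.02873 rad.

1.65°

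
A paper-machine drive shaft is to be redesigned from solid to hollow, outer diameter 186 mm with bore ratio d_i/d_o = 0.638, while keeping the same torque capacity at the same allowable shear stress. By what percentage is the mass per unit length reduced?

Equal τ_max and T ⇒ the solid shaft needs d_s³ = d_o³(1−k⁴), so d_s = 186·(1−0.638⁴)^(1/3) = 175.1 mm.
Area ratio A_h/A_s = d_o²(1−k²)/d_s² = (1−k²)/(1−k⁴)^(2/3) = 0.6691.
Mass saving = 1 − 0.6691 = 33.1 %.

33.1 %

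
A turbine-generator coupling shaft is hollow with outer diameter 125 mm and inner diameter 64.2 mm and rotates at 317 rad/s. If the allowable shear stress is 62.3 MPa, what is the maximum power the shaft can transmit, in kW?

J = π(d_o⁴ − d_i⁴)/32 = π(0.125⁴ − 0.0642⁴)/32 = 2.230×10^-5 m⁴.
T_max = τ_allow·J/r = 6.23×10^7 × 2.230×10^-5 / 0.0625 = 22230 N·m.
ω = 317 rad/s, so P_max = T_max·ω = 7.047×10^6 W.

7050 kW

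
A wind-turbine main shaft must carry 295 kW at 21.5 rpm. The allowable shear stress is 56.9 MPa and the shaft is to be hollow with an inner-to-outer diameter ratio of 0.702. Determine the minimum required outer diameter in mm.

249 mm

ω = 2π·21.5/60 = 2.251 rad/s, so T = P/ω = 295×10³ / 2.251 = 131000 N·m.
For a hollow shaft with d_i/d_o = 0.702: τ_max = 16T/(π d_o³ (1−k⁴)), so d_o = [16T/(π τ_allow (1−k⁴))]^(1/3) = [16·131000/(π·5.69×10^7·0.7571)]^(1/3) = 0.2493 m.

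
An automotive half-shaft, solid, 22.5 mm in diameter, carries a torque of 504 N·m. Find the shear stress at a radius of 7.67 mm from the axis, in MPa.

154 MPa

J = πd⁴/32 = π(0.0225)⁴/32 = 2.516×10^-8 m⁴.
Shear stress varies linearly with radius: τ = T·r/J = 504.0 × 0.00767 / 2.516×10^-8 = 1.536×10^8 Pa.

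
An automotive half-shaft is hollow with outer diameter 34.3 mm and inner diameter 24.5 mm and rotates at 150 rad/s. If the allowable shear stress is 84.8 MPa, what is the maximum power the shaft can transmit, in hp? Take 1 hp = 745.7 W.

100 hp

J = π(d_o⁴ − d_i⁴)/32 = π(0.0343⁴ − 0.0245⁴)/32 = 1.005×10^-7 m⁴.
T_max = τ_allow·J/r = 8.48×10^7 × 1.005×10^-7 / 0.0171 = 497.0 N·m.
ω = 150 rad/s, so P_max = T_max·ω = 7.455×10^4 W.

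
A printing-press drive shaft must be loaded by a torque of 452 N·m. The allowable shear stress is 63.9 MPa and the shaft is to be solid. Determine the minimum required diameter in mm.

For a solid shaft τ_max = 16T/(πd³), so d = (16T/(π τ_allow))^(1/3) = (16·452.0/(π·6.39×10^7))^(1/3) = 0.03303 m.

33.0 mm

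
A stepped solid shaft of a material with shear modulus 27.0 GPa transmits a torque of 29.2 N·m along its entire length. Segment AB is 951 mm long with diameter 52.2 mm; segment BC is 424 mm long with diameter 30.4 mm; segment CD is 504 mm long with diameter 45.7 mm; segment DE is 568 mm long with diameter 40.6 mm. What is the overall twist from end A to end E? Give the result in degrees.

0.599°

J_AB = π(0.0522)⁴/32 = 7.29×10^-7 m⁴; J_BC = π(0.0304)⁴/32 = 8.38×10^-8 m⁴; J_CD = π(0.0457)⁴/32 = 4.28×10^-7 m⁴; J_DE = π(0.0406)⁴/32 = 2.67×10^-7 m⁴.
θ = (T/G)·Σ L_i/J_i = (29.20/27.0×10⁹)·(0.951/7.29×10^-7 + 0.424/8.38×10^-8 + 0.504/4.28×10^-7 + 0.568/2.67×10^-7) = 0.01046 rad.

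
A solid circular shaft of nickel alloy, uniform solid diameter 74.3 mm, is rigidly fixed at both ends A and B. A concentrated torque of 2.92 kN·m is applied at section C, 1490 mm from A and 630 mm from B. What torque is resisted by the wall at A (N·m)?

868 N·m

With uniform GJ and both ends fixed, compatibility θ_AC = θ_CB gives T_A·a = T_B·b, together with T_A + T_B = T₀.
T_A = T₀·b/(a+b) = 2920·630/2120 = 867.7 N·m; T_B = 2052 N·m.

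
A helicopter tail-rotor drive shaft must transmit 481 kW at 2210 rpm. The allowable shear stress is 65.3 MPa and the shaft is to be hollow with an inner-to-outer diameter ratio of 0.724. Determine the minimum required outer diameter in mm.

ω = 2π·2210/60 = 231.4 rad/s, so T = P/ω = 481×10³ / 231.4 = 2078 N·m.
For a hollow shaft with d_i/d_o = 0.724: τ_max = 16T/(π d_o³ (1−k⁴)), so d_o = [16T/(π τ_allow (1−k⁴))]^(1/3) = [16·2078/(π·6.53×10^7·0.7252)]^(1/3) = 0.06069 m.

60.7 mm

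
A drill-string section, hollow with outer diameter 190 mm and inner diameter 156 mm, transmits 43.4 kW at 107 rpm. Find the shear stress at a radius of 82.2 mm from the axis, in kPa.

ω = 2π·107/60 = 11.21 rad/s, so T = P/ω = 43.4×10³ / 11.21 = 3873 N·m.
J = π(d_o⁴ − d_i⁴)/32 = π(0.190⁴ − 0.156⁴)/32 = 6.980×10^-5 m⁴.
Shear stress varies linearly with radius: τ = T·r/J = 3873 × 0.0822 / 6.980×10^-5 = 4.561×10^6 Pa.

4560 kPa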